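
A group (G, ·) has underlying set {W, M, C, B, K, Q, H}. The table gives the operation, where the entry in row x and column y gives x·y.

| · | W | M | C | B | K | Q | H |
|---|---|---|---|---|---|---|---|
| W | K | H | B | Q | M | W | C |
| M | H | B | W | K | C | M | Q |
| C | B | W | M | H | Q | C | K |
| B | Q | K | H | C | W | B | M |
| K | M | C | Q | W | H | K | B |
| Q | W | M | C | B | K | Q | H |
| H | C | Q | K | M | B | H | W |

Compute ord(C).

The identity element is Q (its row matches the header).
C^1 = C
C^2 = C·C = M
C^3 = M·C = W
C^4 = W·C = B
C^5 = B·C = H
C^6 = H·C = K
C^7 = K·C = Q
The first power of C equal to the identity is C^7, so ord(C) = 7.

7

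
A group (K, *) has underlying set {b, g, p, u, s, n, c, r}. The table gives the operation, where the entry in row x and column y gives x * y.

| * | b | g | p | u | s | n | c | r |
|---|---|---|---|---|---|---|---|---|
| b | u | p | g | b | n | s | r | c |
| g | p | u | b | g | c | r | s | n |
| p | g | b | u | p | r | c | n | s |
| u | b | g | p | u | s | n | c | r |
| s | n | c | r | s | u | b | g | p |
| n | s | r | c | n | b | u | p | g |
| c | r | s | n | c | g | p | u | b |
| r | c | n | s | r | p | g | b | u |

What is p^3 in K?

p

p^1 = p
p^2 = p * p = u
p^3 = u * p = p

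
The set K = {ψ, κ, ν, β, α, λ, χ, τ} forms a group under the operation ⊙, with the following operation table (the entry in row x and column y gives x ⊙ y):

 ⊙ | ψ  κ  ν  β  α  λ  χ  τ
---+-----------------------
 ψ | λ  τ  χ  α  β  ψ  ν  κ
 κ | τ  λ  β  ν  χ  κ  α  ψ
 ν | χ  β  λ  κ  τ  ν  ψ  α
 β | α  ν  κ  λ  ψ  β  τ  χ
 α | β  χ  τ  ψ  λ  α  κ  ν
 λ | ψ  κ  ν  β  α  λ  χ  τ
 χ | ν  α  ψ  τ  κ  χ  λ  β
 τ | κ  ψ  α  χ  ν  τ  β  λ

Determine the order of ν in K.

The identity element is λ (its row matches the header).
ν^1 = ν
ν^2 = ν ⊙ ν = λ
The first power of ν equal to the identity is ν^2, so ord(ν) = 2.

2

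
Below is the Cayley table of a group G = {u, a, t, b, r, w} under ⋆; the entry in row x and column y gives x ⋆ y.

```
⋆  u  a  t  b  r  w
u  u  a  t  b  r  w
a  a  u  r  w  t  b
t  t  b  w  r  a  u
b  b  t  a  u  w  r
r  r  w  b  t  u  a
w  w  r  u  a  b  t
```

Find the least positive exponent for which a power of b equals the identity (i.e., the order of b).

The identity element is u (its row matches the header).
b^1 = b
b^2 = b ⋆ b = u
The first power of b equal to the identity is b^2, so ord(b) = 2.
(Structurally, G here is isomorphic to the symmetric group S_3.)

2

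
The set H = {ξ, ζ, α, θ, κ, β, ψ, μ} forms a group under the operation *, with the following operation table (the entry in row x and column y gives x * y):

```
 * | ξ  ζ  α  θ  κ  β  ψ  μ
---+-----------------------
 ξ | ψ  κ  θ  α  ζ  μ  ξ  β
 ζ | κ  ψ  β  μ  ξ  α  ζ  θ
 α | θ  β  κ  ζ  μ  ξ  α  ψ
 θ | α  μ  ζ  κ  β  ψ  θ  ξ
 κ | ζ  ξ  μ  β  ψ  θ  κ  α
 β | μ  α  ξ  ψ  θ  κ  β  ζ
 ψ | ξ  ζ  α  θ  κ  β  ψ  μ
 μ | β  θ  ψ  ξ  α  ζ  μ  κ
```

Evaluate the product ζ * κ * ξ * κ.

ζ * κ = ξ
ξ * ξ = ψ
ψ * κ = κ
(Structurally, H here is isomorphic to Z_2 x Z_4.)

κ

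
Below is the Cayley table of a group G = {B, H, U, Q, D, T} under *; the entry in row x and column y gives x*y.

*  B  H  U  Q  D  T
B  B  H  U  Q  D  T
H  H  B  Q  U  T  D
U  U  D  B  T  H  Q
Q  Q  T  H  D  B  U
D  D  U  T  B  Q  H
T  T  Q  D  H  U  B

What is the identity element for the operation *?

The identity e satisfies e*x = x for all x, so its row in the table reproduces the column headers.
Row B reads: B, H, U, Q, D, T — exactly the header order. So B is the identity.

B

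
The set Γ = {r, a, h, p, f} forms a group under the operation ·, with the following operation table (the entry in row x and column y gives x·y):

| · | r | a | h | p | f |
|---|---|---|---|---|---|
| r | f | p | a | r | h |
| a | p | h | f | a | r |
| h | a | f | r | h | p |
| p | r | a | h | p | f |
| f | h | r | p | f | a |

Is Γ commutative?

Yes

Check whether the table is symmetric across its main diagonal.
Every entry (row x, col y) equals the entry (row y, col x), so Γ is abelian.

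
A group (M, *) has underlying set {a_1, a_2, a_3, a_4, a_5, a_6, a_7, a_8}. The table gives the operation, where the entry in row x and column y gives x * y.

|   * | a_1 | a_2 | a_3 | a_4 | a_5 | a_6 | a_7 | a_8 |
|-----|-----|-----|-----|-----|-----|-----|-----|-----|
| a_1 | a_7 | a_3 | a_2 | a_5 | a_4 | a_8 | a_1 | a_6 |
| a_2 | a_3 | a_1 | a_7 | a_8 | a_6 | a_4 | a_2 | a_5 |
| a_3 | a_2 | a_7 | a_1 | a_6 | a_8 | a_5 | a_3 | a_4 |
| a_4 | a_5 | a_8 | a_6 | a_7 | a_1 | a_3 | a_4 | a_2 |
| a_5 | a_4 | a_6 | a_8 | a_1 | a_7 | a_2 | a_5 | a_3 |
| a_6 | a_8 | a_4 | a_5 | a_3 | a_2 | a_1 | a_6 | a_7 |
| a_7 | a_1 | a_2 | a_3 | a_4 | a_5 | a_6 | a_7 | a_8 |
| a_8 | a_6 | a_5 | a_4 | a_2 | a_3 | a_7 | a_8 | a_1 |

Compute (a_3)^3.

a_2

a_3^1 = a_3
a_3^2 = a_3 * a_3 = a_1
a_3^3 = a_1 * a_3 = a_2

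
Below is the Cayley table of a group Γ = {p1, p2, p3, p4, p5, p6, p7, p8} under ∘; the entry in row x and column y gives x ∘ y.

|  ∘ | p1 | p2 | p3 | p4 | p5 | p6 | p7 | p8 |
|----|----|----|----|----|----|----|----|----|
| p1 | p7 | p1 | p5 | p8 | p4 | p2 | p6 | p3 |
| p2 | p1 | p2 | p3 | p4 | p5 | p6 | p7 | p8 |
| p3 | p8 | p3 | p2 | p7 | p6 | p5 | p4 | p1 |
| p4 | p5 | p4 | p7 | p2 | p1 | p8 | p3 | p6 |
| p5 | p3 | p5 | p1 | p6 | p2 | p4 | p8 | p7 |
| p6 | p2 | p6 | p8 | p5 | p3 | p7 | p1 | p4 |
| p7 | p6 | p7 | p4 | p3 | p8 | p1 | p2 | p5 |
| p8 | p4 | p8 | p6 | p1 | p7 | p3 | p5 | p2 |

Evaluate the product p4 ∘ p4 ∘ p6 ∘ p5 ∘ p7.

p4

p4 ∘ p4 = p2
p2 ∘ p6 = p6
p6 ∘ p5 = p3
p3 ∘ p7 = p4
(Structurally, Γ here is isomorphic to the dihedral group D_4.)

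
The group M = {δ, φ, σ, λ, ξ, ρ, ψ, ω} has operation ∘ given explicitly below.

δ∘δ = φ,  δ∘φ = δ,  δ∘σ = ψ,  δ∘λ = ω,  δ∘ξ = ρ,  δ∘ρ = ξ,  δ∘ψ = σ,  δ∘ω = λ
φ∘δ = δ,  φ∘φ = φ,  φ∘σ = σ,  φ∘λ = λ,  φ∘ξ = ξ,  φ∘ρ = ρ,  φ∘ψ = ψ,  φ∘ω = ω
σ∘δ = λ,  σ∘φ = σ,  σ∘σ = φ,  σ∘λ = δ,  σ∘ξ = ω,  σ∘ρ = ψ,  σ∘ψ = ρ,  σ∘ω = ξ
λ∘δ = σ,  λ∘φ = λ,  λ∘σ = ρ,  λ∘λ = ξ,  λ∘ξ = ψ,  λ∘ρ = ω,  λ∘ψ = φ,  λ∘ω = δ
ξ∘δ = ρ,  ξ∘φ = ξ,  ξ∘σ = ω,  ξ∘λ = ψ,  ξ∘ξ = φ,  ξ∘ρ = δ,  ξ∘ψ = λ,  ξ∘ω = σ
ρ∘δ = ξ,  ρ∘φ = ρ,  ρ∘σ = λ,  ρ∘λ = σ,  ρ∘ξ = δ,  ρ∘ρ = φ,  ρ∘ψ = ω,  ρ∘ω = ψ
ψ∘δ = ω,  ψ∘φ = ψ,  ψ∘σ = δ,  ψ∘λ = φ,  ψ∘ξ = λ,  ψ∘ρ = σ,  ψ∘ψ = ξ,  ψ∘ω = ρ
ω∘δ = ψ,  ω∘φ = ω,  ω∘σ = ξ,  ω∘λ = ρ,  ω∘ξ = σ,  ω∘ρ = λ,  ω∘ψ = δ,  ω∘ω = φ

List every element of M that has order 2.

Identity is φ. Compute the order of each non-identity element by repeated multiplication:
  δ: δ → φ  (order 2)
  σ: σ → φ  (order 2)
  λ: λ → ξ → ψ → φ  (order 4)
  ξ: ξ → φ  (order 2)
  ρ: ρ → φ  (order 2)
  ψ: ψ → ξ → λ → φ  (order 4)
  ω: ω → φ  (order 2)
Elements of order 2: {δ, ξ, ρ, σ, ω}.

{δ, ξ, ρ, σ, ω}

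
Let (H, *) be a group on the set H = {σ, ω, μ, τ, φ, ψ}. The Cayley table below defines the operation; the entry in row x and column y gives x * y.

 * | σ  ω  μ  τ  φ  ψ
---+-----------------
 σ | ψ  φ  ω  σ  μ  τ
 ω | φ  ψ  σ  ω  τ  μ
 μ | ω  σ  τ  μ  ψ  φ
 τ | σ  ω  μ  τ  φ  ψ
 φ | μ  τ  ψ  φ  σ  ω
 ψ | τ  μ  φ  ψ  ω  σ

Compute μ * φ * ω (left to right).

μ * φ = ψ
ψ * ω = μ

μ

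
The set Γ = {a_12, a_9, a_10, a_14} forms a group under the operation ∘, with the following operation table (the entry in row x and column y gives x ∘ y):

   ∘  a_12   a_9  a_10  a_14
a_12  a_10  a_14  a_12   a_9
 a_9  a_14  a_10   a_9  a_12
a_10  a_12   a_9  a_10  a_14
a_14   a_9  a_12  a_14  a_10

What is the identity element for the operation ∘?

The identity e satisfies e ∘ x = x for all x, so its row in the table reproduces the column headers.
Row a_10 reads: a_12, a_9, a_10, a_14 — exactly the header order. So a_10 is the identity.

a_10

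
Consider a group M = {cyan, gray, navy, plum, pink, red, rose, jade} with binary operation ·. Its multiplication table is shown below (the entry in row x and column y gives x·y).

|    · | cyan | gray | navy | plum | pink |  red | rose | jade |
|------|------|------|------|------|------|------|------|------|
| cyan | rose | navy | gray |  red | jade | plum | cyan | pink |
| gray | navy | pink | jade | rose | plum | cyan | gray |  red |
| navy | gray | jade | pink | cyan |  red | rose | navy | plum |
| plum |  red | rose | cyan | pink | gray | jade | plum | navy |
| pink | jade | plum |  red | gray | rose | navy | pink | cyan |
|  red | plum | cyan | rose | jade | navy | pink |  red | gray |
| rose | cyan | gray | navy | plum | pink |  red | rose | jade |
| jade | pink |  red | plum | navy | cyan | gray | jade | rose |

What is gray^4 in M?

gray^1 = gray
gray^2 = gray·gray = pink
gray^3 = pink·gray = plum
gray^4 = plum·gray = rose
(Structurally, M here is isomorphic to Z_2 x Z_4.)

rose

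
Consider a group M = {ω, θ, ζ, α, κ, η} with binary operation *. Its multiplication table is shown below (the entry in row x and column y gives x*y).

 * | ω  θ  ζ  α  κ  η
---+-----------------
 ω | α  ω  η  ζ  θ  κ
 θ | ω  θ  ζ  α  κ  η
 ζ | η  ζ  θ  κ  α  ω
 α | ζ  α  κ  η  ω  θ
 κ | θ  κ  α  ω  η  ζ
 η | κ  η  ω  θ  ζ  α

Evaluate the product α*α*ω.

α*α = η
η*ω = κ

κ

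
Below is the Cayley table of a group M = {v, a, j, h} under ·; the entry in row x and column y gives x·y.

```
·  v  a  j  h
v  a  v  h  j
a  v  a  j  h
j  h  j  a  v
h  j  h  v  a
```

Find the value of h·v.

Read row h, column v: h·v = j.

j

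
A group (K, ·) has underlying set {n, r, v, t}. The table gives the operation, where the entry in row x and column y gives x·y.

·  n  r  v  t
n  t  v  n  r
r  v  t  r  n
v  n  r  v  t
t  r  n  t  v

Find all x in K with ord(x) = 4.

Identity is v. Compute the order of each non-identity element by repeated multiplication:
  n: n → t → r → v  (order 4)
  r: r → t → n → v  (order 4)
  t: t → v  (order 2)
Elements of order 4: {n, r}.

{n, r}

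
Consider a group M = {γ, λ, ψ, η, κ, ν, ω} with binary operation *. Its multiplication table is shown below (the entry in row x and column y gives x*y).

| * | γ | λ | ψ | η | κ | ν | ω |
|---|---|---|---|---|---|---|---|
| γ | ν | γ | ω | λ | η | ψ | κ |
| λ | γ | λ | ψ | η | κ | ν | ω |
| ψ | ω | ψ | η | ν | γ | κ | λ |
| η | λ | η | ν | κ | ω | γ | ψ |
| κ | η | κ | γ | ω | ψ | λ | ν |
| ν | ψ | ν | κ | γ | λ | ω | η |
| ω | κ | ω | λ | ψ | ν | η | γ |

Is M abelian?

Yes

Check whether the table is symmetric across its main diagonal.
Every entry (row x, col y) equals the entry (row y, col x), so M is abelian.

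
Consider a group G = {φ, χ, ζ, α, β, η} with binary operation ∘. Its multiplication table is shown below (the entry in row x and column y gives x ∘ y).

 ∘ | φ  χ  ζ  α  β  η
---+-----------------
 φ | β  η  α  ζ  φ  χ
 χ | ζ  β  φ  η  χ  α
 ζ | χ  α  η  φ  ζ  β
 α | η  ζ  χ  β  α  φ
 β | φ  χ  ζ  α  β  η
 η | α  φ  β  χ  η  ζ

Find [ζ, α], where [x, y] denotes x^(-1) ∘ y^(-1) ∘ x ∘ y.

ζ

Identity is β; from the table ζ^(-1) = η and α^(-1) = α.
η ∘ α = χ
χ ∘ ζ = φ
φ ∘ α = ζ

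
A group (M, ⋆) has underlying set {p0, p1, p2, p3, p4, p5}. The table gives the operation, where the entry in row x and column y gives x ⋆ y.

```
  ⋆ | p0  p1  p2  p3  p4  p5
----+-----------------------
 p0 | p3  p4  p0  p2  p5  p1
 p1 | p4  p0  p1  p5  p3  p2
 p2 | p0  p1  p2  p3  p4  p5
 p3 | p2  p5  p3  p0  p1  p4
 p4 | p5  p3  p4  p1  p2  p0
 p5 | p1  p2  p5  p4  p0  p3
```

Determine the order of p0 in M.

3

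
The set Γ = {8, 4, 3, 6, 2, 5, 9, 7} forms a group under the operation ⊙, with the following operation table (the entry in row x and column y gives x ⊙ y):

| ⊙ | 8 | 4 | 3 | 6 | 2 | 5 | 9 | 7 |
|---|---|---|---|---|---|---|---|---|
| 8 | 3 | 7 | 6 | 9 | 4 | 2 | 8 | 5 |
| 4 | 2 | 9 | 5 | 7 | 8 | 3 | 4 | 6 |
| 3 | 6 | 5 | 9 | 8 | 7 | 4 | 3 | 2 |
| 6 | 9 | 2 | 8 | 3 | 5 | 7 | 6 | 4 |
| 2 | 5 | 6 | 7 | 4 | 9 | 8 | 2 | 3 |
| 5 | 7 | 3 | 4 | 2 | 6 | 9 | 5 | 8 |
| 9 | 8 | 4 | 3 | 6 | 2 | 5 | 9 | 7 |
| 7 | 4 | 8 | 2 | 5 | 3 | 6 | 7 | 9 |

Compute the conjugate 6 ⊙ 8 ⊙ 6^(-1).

8

The identity is 9. In row 6, the entry 9 sits in column 8, so 6^(-1) = 8.
6 ⊙ 8 = 9
9 ⊙ 8 = 8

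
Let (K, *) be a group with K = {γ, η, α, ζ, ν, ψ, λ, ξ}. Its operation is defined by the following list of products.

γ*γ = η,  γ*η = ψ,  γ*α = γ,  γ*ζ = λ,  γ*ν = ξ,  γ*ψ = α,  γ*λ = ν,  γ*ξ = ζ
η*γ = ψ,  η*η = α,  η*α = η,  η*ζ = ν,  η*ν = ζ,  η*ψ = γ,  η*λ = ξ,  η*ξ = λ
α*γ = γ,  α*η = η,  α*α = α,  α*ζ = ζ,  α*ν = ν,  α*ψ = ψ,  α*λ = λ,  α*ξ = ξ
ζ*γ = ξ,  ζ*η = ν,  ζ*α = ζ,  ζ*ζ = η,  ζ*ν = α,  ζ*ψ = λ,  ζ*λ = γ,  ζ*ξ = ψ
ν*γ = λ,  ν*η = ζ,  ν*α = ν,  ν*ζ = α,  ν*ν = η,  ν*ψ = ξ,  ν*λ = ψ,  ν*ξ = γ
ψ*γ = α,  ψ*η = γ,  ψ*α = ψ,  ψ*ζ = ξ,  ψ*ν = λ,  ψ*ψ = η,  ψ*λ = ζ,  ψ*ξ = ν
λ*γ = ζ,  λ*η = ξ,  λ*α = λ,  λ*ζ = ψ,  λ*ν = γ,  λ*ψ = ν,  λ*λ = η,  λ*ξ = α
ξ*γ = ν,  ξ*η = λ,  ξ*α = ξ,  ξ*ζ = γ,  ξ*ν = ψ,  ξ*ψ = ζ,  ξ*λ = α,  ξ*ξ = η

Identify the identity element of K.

α

The identity e satisfies e*x = x for all x, so its row in the table reproduces the column headers.
Row α reads: γ, η, α, ζ, ν, ψ, λ, ξ — exactly the header order. So α is the identity.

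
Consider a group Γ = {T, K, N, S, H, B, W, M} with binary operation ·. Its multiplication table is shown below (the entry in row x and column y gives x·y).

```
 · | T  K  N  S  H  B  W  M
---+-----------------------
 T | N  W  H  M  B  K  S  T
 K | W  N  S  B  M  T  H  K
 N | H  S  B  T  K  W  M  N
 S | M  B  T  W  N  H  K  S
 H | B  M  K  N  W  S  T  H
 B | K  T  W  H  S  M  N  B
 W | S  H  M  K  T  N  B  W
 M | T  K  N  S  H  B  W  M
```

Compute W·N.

M

Read row W, column N: W·N = M.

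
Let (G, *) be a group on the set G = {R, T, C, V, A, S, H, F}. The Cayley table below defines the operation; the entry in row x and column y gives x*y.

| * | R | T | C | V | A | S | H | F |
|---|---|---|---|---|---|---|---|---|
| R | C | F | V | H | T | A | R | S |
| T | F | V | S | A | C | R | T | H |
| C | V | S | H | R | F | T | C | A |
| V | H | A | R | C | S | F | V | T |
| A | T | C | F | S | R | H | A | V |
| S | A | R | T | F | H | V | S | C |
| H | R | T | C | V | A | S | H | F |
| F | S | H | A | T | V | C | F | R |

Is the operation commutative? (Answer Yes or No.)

Check whether the table is symmetric across its main diagonal.
Every entry (row x, col y) equals the entry (row y, col x), so G is abelian.

Yes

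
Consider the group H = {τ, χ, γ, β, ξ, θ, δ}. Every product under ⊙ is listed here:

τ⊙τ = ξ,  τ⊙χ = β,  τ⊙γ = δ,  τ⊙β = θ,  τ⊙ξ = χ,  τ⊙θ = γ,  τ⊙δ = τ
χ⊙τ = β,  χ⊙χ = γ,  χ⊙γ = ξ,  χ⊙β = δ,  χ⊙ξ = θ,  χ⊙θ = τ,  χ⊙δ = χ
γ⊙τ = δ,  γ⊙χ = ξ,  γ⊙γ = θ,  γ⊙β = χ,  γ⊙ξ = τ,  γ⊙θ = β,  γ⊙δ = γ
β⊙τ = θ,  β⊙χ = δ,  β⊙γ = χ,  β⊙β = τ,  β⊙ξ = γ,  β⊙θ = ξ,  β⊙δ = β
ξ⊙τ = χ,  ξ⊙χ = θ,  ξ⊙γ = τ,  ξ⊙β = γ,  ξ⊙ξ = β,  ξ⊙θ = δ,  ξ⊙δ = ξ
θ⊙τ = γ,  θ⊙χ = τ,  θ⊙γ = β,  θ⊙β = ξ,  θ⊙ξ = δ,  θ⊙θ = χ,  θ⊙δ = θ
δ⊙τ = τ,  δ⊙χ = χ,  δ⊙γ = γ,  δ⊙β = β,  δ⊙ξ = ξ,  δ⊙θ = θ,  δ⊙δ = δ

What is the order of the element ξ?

7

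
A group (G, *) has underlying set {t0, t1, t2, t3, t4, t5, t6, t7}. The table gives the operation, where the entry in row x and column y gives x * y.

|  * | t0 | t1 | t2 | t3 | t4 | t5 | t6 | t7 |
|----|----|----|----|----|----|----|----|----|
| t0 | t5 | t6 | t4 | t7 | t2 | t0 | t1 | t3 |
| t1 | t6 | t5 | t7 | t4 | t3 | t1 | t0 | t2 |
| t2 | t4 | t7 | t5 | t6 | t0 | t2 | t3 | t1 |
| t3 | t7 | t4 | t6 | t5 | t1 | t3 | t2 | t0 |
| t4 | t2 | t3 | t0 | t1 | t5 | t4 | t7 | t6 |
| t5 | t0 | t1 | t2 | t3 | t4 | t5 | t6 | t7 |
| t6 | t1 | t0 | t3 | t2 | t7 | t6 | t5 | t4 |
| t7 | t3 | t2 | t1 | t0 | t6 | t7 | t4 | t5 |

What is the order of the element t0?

The identity element is t5 (its row matches the header).
t0^1 = t0
t0^2 = t0 * t0 = t5
The first power of t0 equal to the identity is t0^2, so ord(t0) = 2.

2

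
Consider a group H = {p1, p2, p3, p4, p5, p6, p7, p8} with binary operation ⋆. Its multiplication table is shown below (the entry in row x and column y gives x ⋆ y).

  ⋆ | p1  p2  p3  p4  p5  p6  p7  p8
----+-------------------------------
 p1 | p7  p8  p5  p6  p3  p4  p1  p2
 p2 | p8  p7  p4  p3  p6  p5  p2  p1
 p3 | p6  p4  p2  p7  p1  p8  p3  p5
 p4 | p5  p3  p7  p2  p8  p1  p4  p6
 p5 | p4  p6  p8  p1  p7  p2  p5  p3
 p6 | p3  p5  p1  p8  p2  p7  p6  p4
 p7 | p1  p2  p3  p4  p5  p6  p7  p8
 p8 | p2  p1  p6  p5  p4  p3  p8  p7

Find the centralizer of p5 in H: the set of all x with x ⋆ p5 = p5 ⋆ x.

{p2, p5, p6, p7}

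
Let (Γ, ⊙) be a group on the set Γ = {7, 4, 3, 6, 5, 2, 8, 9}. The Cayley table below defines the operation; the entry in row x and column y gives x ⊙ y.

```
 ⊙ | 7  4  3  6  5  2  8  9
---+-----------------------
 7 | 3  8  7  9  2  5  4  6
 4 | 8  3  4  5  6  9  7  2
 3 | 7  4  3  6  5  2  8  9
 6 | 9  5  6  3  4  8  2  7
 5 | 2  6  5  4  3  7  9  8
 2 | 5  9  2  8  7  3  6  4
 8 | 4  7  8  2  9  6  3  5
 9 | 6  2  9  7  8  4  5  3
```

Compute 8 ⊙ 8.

Read row 8, column 8: 8 ⊙ 8 = 3.

3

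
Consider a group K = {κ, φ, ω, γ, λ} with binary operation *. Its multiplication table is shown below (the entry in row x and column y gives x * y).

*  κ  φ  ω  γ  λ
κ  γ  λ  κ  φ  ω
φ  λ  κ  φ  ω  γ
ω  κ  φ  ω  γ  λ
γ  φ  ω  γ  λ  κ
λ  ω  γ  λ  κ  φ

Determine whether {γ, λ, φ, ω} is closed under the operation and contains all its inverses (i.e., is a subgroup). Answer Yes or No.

φ * φ = κ, which is not in {γ, λ, φ, ω}.
The subset is not closed under *, so it is not a subgroup.

No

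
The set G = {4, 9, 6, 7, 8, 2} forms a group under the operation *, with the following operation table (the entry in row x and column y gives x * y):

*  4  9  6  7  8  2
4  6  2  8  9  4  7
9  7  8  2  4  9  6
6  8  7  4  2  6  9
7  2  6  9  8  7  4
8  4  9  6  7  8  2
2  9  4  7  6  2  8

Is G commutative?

No

6 * 2 = 9 but 2 * 6 = 7.
Since 6 and 2 do not commute, G is not abelian.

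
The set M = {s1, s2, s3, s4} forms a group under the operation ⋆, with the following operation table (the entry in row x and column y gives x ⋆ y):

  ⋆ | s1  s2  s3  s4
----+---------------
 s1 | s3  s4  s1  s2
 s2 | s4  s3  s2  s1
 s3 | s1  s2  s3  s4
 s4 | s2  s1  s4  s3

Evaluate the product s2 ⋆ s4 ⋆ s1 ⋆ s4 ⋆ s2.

s1

s2 ⋆ s4 = s1
s1 ⋆ s1 = s3
s3 ⋆ s4 = s4
s4 ⋆ s2 = s1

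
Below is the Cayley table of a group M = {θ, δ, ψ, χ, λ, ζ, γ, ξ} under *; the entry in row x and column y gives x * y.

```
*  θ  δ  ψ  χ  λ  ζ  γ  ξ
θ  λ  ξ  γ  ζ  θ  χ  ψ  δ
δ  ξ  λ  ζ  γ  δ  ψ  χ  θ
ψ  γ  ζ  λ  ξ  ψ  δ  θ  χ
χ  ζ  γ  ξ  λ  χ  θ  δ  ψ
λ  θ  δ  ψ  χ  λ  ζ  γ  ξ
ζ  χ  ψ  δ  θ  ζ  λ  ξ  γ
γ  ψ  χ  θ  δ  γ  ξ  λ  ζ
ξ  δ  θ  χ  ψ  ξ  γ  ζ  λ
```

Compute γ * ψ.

θ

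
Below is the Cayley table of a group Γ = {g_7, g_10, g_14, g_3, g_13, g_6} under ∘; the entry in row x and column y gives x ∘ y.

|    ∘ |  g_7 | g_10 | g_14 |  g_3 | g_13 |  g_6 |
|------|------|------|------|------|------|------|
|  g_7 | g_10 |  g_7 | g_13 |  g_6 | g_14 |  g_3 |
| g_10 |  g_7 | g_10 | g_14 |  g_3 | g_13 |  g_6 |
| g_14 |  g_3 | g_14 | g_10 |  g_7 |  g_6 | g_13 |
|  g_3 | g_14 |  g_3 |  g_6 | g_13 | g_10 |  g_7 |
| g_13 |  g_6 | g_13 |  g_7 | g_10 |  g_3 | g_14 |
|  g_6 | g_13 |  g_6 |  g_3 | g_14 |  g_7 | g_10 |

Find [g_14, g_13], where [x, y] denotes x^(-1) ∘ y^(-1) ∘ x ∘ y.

g_3

Identity is g_10; from the table g_14^(-1) = g_14 and g_13^(-1) = g_3.
g_14 ∘ g_3 = g_7
g_7 ∘ g_14 = g_13
g_13 ∘ g_13 = g_3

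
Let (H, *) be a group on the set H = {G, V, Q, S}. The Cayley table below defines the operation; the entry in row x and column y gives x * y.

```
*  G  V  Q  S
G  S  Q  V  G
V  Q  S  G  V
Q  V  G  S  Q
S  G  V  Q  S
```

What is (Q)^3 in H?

Q^1 = Q
Q^2 = Q * Q = S
Q^3 = S * Q = Q

Q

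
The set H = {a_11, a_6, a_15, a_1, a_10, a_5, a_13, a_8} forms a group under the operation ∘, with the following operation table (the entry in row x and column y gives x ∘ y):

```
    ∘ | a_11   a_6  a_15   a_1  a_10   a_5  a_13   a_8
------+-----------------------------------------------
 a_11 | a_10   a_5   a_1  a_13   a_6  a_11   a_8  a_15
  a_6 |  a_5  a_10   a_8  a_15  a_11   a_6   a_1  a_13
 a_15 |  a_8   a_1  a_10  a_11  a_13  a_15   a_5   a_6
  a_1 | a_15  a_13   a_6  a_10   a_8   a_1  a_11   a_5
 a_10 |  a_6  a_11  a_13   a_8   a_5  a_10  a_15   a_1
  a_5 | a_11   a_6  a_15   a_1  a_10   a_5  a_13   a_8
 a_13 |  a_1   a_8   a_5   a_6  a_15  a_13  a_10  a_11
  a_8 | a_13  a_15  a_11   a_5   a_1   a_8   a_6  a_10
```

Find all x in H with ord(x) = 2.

{a_10}

Identity is a_5. Compute the order of each non-identity element by repeated multiplication:
  a_11: a_11 → a_10 → a_6 → a_5  (order 4)
  a_6: a_6 → a_10 → a_11 → a_5  (order 4)
  a_15: a_15 → a_10 → a_13 → a_5  (order 4)
  a_1: a_1 → a_10 → a_8 → a_5  (order 4)
  a_10: a_10 → a_5  (order 2)
  a_13: a_13 → a_10 → a_15 → a_5  (order 4)
  a_8: a_8 → a_10 → a_1 → a_5  (order 4)
Elements of order 2: {a_10}.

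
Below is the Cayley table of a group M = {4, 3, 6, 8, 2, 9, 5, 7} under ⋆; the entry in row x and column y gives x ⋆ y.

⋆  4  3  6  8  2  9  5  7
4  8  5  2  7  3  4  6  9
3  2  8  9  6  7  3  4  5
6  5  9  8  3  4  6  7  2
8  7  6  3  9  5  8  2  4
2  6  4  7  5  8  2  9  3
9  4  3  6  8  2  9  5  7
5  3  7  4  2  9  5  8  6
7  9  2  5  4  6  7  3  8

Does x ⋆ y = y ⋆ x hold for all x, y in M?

4 ⋆ 6 = 2 but 6 ⋆ 4 = 5.
Since 4 and 6 do not commute, M is not abelian.

No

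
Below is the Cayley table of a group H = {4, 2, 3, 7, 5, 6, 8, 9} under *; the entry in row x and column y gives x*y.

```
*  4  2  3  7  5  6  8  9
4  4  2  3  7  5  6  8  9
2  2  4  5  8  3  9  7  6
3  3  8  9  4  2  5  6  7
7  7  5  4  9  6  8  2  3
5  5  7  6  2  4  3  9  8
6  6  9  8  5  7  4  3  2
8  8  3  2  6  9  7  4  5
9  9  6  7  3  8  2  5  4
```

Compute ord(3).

The identity element is 4 (its row matches the header).
3^1 = 3
3^2 = 3*3 = 9
3^3 = 9*3 = 7
3^4 = 7*3 = 4
The first power of 3 equal to the identity is 3^4, so ord(3) = 4.

4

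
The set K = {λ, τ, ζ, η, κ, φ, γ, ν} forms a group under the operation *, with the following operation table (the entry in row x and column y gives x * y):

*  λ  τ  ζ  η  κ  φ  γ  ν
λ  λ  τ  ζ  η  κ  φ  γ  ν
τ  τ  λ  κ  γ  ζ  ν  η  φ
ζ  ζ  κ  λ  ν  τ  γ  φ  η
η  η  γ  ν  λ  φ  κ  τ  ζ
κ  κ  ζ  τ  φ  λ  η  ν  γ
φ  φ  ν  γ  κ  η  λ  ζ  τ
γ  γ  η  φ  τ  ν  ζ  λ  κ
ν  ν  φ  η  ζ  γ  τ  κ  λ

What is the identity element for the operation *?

λ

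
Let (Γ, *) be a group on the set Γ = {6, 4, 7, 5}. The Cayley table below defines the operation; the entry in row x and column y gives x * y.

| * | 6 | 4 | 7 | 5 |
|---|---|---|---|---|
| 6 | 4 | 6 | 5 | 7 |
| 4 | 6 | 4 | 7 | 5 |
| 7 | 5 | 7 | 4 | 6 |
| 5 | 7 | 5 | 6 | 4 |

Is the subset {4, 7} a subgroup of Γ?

Yes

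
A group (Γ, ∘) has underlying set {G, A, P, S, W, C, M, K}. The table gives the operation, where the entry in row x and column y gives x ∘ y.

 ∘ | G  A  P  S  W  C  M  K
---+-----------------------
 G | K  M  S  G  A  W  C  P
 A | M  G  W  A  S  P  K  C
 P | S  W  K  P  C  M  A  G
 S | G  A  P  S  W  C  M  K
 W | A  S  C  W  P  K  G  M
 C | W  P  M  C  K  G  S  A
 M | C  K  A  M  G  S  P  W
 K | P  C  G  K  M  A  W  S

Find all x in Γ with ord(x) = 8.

{A, C, M, W}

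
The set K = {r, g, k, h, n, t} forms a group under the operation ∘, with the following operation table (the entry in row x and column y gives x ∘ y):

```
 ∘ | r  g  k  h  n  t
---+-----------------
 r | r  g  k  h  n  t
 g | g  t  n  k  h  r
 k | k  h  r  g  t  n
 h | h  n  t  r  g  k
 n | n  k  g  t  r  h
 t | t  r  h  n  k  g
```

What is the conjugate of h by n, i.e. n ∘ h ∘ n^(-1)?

The identity is r. In row n, the entry r sits in column n, so n^(-1) = n.
n ∘ h = t
t ∘ n = k

k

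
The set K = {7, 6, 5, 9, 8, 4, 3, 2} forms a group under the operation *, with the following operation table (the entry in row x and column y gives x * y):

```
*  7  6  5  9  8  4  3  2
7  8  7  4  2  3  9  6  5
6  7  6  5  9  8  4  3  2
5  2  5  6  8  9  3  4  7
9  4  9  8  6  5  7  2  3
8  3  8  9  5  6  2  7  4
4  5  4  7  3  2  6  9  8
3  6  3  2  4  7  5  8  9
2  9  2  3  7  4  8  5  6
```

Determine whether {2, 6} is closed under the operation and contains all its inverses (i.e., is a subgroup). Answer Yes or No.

Yes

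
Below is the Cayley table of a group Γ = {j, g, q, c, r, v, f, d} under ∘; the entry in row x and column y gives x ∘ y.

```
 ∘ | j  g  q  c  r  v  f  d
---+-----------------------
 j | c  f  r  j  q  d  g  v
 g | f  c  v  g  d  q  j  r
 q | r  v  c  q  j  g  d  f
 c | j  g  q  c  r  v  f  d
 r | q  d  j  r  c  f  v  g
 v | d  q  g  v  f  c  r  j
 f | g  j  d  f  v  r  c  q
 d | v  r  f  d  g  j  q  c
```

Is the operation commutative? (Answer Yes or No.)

Check whether the table is symmetric across its main diagonal.
Every entry (row x, col y) equals the entry (row y, col x), so Γ is abelian.

Yes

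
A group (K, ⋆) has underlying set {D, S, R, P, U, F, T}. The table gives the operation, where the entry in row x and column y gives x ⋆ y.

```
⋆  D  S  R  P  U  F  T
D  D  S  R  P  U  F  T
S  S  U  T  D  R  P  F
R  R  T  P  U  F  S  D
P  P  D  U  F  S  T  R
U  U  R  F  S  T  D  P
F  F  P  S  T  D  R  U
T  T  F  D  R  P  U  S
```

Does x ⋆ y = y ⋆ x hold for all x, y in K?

Check whether the table is symmetric across its main diagonal.
Every entry (row x, col y) equals the entry (row y, col x), so K is abelian.

Yes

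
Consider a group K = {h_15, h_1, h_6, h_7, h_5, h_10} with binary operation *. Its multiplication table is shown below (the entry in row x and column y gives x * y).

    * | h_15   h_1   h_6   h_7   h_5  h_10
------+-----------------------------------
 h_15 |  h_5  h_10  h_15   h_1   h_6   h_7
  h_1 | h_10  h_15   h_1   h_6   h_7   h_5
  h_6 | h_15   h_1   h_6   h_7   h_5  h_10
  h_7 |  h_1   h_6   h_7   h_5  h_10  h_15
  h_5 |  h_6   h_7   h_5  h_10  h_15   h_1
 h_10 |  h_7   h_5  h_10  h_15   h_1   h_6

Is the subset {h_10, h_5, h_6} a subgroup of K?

h_5 * h_5 = h_15, which is not in {h_10, h_5, h_6}.
The subset is not closed under *, so it is not a subgroup.

No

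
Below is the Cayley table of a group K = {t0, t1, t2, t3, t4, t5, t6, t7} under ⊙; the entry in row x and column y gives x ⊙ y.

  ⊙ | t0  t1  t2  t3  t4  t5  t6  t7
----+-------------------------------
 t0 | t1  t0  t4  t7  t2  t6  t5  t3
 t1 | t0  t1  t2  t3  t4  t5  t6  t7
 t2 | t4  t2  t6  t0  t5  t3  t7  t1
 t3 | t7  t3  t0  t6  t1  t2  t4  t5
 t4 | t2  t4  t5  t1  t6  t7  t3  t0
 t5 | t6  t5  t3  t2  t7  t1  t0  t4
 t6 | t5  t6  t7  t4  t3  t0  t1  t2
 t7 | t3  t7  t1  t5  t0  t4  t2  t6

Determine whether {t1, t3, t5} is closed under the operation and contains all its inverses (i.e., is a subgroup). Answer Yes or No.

No

t3 ⊙ t3 = t6, which is not in {t1, t3, t5}.
The subset is not closed under ⊙, so it is not a subgroup.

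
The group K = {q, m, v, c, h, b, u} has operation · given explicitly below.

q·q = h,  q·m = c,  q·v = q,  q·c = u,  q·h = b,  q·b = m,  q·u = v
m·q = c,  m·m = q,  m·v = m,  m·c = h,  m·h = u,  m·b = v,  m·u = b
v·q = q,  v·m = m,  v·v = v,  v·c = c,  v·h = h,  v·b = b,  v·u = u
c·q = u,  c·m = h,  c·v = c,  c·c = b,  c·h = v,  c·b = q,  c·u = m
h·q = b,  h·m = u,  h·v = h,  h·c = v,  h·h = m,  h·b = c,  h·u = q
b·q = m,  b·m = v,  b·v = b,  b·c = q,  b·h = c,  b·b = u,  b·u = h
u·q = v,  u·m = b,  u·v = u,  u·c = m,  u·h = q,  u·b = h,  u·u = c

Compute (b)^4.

c

b^1 = b
b^2 = b·b = u
b^3 = u·b = h
b^4 = h·b = c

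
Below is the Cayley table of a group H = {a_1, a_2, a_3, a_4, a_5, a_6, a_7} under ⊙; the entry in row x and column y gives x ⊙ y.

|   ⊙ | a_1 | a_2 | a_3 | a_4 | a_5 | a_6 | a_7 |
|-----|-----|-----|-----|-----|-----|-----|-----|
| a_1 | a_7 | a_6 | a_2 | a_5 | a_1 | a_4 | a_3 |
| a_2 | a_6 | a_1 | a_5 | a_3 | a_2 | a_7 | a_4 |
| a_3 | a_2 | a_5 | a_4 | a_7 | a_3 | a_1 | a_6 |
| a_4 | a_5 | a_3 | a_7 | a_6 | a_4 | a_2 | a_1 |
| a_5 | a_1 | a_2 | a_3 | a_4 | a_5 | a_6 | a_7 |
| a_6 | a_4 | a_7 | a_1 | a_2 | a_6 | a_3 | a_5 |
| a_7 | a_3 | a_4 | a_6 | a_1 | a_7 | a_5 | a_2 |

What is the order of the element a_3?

The identity element is a_5 (its row matches the header).
a_3^1 = a_3
a_3^2 = a_3 ⊙ a_3 = a_4
a_3^3 = a_4 ⊙ a_3 = a_7
a_3^4 = a_7 ⊙ a_3 = a_6
a_3^5 = a_6 ⊙ a_3 = a_1
a_3^6 = a_1 ⊙ a_3 = a_2
a_3^7 = a_2 ⊙ a_3 = a_5
The first power of a_3 equal to the identity is a_3^7, so ord(a_3) = 7.

7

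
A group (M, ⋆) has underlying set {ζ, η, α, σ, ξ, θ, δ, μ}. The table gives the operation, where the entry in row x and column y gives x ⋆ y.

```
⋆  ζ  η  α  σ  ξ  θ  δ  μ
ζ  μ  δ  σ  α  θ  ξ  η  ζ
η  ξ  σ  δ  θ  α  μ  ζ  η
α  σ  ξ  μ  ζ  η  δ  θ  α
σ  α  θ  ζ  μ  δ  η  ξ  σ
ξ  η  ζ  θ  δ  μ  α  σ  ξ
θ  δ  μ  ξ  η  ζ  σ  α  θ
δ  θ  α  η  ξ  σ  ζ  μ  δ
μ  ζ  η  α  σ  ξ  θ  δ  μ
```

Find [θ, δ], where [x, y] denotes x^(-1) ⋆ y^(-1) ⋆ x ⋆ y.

σ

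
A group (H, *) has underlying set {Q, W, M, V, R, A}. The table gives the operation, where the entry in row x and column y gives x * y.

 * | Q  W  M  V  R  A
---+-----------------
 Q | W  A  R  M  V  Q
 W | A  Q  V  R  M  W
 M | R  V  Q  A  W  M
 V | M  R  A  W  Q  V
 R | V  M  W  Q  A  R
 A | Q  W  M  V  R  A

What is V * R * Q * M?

V

V * R = Q
Q * Q = W
W * M = V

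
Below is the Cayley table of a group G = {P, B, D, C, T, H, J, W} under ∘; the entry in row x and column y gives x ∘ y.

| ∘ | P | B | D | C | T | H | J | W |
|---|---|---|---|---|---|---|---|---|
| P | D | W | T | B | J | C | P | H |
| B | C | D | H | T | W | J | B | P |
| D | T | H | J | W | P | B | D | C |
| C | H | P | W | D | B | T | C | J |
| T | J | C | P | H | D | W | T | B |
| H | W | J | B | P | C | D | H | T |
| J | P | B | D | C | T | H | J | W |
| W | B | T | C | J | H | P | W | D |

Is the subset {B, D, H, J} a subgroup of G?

{B, D, H, J} contains the identity J.
Checking products: every product of two elements of {B, D, H, J} (read from the table) lies in {B, D, H, J}, so the set is closed.
In a finite group, a nonempty closed subset is a subgroup. So {B, D, H, J} ≤ G.

Yes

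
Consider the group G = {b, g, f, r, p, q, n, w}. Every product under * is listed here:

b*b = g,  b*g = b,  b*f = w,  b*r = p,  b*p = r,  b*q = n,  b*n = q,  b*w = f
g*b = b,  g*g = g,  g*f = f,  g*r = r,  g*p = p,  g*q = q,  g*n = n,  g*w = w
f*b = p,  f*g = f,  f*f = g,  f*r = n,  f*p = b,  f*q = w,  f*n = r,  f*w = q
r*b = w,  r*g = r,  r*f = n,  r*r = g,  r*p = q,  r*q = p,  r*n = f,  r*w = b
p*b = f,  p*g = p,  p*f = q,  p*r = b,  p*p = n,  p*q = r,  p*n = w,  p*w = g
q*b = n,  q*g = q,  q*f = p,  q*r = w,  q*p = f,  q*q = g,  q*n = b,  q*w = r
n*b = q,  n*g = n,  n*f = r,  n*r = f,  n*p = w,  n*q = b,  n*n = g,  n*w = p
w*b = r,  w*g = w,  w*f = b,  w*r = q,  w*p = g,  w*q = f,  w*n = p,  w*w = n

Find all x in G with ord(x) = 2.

{b, f, n, q, r}

Identity is g. Compute the order of each non-identity element by repeated multiplication:
  b: b → g  (order 2)
  f: f → g  (order 2)
  r: r → g  (order 2)
  p: p → n → w → g  (order 4)
  q: q → g  (order 2)
  n: n → g  (order 2)
  w: w → n → p → g  (order 4)
Elements of order 2: {b, f, n, q, r}.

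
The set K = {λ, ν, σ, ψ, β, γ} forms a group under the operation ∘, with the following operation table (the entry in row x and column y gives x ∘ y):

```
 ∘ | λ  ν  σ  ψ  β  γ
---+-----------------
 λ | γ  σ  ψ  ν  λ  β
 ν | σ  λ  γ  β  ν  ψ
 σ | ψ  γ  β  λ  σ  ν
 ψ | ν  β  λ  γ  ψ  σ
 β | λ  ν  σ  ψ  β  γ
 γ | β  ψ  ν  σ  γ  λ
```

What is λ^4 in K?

λ^1 = λ
λ^2 = λ ∘ λ = γ
λ^3 = γ ∘ λ = β
λ^4 = β ∘ λ = λ

λ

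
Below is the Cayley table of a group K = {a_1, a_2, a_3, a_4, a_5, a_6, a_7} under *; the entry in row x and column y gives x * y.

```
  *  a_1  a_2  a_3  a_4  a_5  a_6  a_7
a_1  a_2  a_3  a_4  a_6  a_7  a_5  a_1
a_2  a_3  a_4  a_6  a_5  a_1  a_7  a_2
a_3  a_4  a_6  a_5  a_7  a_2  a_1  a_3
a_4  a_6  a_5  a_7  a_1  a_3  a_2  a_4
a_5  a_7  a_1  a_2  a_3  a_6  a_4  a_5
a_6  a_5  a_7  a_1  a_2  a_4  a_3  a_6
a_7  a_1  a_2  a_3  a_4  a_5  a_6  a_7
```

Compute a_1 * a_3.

Read row a_1, column a_3: a_1 * a_3 = a_4.

a_4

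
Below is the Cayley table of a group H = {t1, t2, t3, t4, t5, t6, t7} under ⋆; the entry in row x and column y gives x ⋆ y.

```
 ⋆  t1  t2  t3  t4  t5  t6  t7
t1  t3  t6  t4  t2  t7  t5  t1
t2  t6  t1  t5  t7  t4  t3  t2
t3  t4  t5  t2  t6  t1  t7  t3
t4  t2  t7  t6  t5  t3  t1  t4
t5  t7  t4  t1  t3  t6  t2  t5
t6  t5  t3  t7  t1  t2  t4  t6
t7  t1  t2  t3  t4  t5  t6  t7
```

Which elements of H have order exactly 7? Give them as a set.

{t1, t2, t3, t4, t5, t6}

Identity is t7. Compute the order of each non-identity element by repeated multiplication:
  t1: t1 → t3 → t4 → t2 → t6 → t5 → t7  (order 7)
  t2: t2 → t1 → t6 → t3 → t5 → t4 → t7  (order 7)
  t3: t3 → t2 → t5 → t1 → t4 → t6 → t7  (order 7)
  t4: t4 → t5 → t3 → t6 → t1 → t2 → t7  (order 7)
  t5: t5 → t6 → t2 → t4 → t3 → t1 → t7  (order 7)
  t6: t6 → t4 → t1 → t5 → t2 → t3 → t7  (order 7)
Elements of order 7: {t1, t2, t3, t4, t5, t6}.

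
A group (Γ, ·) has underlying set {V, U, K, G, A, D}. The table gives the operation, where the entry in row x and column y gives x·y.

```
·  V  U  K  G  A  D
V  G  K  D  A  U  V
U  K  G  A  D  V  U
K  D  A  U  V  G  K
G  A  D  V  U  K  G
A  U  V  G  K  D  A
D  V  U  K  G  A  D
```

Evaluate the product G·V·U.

V

G·V = A
A·U = V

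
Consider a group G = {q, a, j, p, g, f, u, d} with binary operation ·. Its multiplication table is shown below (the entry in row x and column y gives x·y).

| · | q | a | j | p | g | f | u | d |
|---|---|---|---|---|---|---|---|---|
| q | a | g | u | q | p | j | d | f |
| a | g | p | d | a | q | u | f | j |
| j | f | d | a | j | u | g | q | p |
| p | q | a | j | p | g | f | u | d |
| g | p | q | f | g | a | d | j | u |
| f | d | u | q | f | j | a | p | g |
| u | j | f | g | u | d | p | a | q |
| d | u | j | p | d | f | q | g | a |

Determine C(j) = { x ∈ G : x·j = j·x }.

{a, d, j, p}

Compare row j with column j entry by entry.
a·j = d = j·a, so a commutes with j.
u·j = g but j·u = q, so u does not.
Collecting the elements that commute with j: C(j) = {a, d, j, p}.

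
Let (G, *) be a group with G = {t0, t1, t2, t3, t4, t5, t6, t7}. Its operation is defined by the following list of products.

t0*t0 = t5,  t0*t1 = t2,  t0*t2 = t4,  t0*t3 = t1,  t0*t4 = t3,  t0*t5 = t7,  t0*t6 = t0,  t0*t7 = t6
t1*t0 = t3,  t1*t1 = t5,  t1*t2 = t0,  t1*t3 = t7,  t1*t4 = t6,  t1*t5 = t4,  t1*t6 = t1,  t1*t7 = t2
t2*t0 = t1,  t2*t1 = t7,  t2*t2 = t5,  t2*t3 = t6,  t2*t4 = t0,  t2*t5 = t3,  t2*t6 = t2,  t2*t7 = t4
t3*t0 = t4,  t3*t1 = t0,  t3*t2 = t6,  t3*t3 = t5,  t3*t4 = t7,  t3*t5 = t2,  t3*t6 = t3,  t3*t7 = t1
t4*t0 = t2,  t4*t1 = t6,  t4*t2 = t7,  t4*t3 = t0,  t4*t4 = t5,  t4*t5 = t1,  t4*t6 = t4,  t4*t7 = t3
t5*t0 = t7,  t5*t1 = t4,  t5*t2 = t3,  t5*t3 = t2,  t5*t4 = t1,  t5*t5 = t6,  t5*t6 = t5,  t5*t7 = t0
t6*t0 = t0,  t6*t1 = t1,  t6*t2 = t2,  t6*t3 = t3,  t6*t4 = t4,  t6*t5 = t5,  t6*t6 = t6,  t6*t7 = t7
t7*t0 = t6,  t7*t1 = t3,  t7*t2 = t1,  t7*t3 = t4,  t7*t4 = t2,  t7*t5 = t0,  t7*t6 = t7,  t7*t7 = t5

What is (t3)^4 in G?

t3^1 = t3
t3^2 = t3 * t3 = t5
t3^3 = t5 * t3 = t2
t3^4 = t2 * t3 = t6

t6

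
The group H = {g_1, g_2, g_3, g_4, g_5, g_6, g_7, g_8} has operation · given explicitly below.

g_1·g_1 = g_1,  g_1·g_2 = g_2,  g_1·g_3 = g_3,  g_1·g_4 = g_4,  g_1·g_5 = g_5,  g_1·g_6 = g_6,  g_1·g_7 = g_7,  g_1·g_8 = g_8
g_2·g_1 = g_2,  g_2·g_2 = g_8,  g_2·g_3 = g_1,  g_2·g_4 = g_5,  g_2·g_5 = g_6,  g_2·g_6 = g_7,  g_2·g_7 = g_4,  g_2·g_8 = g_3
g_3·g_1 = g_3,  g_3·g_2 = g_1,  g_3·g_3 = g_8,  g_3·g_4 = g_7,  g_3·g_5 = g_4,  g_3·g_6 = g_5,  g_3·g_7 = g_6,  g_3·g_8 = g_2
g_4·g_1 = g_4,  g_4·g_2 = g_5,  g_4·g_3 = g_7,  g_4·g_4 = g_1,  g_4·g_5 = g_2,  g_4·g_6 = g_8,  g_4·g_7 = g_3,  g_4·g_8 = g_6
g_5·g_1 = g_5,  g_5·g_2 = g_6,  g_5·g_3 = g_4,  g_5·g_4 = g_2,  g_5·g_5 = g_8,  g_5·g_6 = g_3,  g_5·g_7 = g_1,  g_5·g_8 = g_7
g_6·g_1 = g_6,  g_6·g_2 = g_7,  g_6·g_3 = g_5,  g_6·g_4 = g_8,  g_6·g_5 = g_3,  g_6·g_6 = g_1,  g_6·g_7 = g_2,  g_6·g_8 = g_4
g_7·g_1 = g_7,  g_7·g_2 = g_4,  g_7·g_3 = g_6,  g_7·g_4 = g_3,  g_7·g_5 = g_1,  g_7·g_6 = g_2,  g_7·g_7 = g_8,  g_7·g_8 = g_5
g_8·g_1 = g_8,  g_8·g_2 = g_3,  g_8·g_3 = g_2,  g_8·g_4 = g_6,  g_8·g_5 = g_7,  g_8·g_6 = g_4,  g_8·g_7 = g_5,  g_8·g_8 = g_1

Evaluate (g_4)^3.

g_4

g_4^1 = g_4
g_4^2 = g_4·g_4 = g_1
g_4^3 = g_1·g_4 = g_4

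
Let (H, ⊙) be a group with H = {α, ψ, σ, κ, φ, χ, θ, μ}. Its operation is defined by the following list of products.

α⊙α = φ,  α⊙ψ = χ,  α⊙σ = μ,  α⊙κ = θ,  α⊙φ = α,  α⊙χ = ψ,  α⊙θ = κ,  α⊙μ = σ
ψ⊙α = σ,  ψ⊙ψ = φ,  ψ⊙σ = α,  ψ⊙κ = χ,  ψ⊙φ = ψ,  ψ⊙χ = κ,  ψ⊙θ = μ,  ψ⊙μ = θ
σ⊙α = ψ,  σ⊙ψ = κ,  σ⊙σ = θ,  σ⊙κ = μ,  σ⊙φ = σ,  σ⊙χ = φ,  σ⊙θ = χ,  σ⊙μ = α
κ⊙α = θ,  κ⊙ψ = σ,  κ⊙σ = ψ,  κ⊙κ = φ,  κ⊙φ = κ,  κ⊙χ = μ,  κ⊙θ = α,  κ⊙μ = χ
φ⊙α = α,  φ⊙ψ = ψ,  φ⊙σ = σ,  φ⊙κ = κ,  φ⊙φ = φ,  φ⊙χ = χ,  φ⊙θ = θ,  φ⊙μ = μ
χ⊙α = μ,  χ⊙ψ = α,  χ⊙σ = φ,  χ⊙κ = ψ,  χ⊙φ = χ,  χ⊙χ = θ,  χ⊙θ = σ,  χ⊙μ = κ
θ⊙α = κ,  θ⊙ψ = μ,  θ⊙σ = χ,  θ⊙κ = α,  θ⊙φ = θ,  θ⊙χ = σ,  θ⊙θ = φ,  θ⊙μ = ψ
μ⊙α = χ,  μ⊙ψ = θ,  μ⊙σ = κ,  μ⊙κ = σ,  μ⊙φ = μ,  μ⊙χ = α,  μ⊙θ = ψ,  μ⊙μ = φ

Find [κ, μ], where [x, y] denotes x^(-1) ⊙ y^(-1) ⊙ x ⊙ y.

θ

Identity is φ; from the table κ^(-1) = κ and μ^(-1) = μ.
κ ⊙ μ = χ
χ ⊙ κ = ψ
ψ ⊙ μ = θ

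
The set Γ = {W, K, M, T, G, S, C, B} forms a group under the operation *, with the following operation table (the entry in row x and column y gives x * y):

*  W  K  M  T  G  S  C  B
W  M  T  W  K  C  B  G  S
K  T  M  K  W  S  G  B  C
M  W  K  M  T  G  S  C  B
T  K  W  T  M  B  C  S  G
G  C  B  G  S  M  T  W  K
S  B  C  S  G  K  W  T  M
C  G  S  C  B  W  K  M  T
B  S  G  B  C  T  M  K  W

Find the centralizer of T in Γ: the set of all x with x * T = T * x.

Compare row T with column T entry by entry.
W * T = K = T * W, so W commutes with T.
B * T = C but T * B = G, so B does not.
Collecting the elements that commute with T: C(T) = {K, M, T, W}.

{K, M, T, W}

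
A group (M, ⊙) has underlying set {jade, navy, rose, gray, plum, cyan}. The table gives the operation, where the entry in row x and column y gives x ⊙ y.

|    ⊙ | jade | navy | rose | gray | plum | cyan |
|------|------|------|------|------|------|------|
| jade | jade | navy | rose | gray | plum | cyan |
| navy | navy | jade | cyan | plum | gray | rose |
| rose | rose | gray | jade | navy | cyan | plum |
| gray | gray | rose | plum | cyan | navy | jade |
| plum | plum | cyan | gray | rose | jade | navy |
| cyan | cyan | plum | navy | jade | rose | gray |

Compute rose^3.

rose

rose^1 = rose
rose^2 = rose ⊙ rose = jade
rose^3 = jade ⊙ rose = rose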